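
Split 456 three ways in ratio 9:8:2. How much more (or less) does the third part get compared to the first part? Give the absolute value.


Total parts = 9 + 8 + 2 = 19
Value per part = 456 / 19 = 24
Shares: 9*24=216, 8*24=192, 2*24=48
Third share = 48, first share = 216
Difference = |48 - 216| = 168

168


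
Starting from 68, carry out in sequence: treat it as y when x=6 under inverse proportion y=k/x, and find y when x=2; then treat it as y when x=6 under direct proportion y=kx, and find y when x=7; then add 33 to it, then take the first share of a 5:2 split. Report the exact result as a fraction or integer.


Start with 68.
Step 1: Inverse prop: k = (68)*6; new y = k/2 = 68*6/2 = 204
Step 2: Direct prop: k = (204)/6; new y = k*7 = 204*7/6 = 238
Step 3: Add 33: 238+33=271; split 5:2 first = 271*5/7 = 1355/7
Final result = 1355/7

1355/7


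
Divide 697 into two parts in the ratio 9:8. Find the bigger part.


Total parts = 9 + 8 = 17
Value per part = 697 / 17 = 41
First share = 9 * 41 = 369
Second share = 8 * 41 = 328
Larger share = 369

369


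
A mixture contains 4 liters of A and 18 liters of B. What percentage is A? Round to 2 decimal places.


Volume of A = 4 L
Volume of B = 18 L
Total volume = 4 + 18 = 22 L
Percentage of A = (4/22) * 100
= 18.18%

18.18


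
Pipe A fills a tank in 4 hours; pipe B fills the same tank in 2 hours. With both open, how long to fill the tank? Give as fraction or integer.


Rate of A = 1/4 job per hour
Rate of B = 1/2 job per hour
Combined rate = 1/4 + 1/2
Find common denominator: (2 + 4)/(4*2) = 6/8
Combined rate = 3/4 job per hour
Time together = 1 / (3/4) = 4/3 hours

4/3


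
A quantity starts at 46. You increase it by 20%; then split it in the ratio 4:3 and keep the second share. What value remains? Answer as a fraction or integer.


Start with 46.
Step 1: Increase by 20%: 46 * 120/100 = 276/5
Step 2: Split 4:3, second share = 276/5 * 3/7 = 828/35
Final result = 828/35

828/35


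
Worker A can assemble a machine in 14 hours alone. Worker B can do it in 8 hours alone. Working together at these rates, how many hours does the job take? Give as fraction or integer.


Rate of A = 1/14 job per hour
Rate of B = 1/8 job per hour
Combined rate = 1/14 + 1/8
Find common denominator: (8 + 14)/(14*8) = 22/112
Combined rate = 11/56 job per hour
Time together = 1 / (11/56) = 56/11 hours

56/11


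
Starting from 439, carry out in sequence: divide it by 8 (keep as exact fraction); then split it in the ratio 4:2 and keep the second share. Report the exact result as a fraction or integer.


Start with 439.
Step 1: Divide by 8: 439 / 8 = 439/8
Step 2: Split 4:2, second share = 439/8 * 2/6 = 439/24
Final result = 439/24

439/24


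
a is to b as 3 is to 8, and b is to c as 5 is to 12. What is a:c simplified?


Given a:b = 3:8 and b:c = 5:12
Make b consistent. Multiply first ratio by 5: a:b = 15:40
Multiply second ratio by 8: b:c = 40:96
Now b = 40 in both, so a:b:c = 15:40:96
Therefore a:c = 15:96
Simplify by GCD: a:c = 5:32

5:32


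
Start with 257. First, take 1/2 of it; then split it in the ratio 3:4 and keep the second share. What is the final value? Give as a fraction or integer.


Start with 257.
Step 1: Take 1/2: 257 * 1/2 = 257/2
Step 2: Split 3:4, second share = 257/2 * 4/7 = 514/7
Final result = 514/7

514/7


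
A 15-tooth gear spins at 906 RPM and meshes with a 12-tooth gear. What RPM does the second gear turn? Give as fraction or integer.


Gear ratio: teeth_A * RPM_A = teeth_B * RPM_B
15 * 906 = 12 * RPM_B
13590 = 12 * RPM_B
RPM_B = 13590 / 12
RPM_B = 2265/2

2265/2


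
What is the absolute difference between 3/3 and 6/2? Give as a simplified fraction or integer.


Simplify: 3/3 = 1 and 6/2 = 3
Find common denominator: LCD = 1
Convert: 1/1 and 3/1
Difference = |1 - 3|/1 = 2/1
Simplified = 2

2


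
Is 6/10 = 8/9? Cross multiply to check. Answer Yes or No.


Cross multiply to check 6/10 = 8/9
Left cross product: 6 * 9 = 54
Right cross product: 10 * 8 = 80
54 != 80
Not equal, so proportions differ => No

No


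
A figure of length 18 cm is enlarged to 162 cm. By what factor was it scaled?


Original length = 18 cm
Scaled length = 162 cm
Scale factor = 162 / 18
= 9

9


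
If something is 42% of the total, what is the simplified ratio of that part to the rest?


Part = 42%, Remainder = 58%
Ratio = 42:58
GCD(42, 58) = 2
Simplify: 21:29 = 21:29

21:29


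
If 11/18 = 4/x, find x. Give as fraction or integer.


Setting up: 11/18 = 4/x
Cross multiply: 11 * x = 18 * 4
11x = 72
x = 72/11
x = 72/11

72/11


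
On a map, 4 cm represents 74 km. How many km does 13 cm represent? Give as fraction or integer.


Map scale: 4 cm = 74 km
Measured distance on map = 13 cm
Set up proportion: 13 * 74 / 4
= 962 / 4
= 481/2 km

481/2


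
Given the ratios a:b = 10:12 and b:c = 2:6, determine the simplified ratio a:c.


Given a:b = 10:12 and b:c = 2:6
Make b consistent. Multiply first ratio by 2: a:b = 20:24
Multiply second ratio by 12: b:c = 24:72
Now b = 24 in both, so a:b:c = 20:24:72
Therefore a:c = 20:72
Simplify by GCD: a:c = 5:18

5:18


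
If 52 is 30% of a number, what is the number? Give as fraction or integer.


Given: 52 is 30% of the whole
Set up: 52 = 30/100 * whole
whole = 52 * 100 / 30
whole = 5200 / 30
whole = 520/3

520/3


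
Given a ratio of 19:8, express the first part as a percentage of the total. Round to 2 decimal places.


Total parts = 19 + 8 = 27
First part fraction = 19/27
Percentage = (19/27) * 100
= 0.703704 * 100
= 70.37%

70.37


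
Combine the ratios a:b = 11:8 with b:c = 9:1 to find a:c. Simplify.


Given a:b = 11:8 and b:c = 9:1
Make b consistent. Multiply first ratio by 9: a:b = 99:72
Multiply second ratio by 8: b:c = 72:8
Now b = 72 in both, so a:b:c = 99:72:8
Therefore a:c = 99:8
Simplify by GCD: a:c = 99:8

99:8


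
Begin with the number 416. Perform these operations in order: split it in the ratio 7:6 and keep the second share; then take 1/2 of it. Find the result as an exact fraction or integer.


Start with 416.
Step 1: Split 7:6, second share = 416 * 6/13 = 192
Step 2: Take 1/2: 192 * 1/2 = 96
Final result = 96

96


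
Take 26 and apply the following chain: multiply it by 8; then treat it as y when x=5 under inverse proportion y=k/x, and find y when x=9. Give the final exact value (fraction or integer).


Start with 26.
Step 1: Multiply by 8: 26 * 8 = 208
Step 2: Inverse prop: k = (208)*5; new y = k/9 = 208*5/9 = 1040/9
Final result = 1040/9

1040/9


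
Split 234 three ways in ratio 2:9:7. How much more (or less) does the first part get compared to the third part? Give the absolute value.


Total parts = 2 + 9 + 7 = 18
Value per part = 234 / 18 = 13
Shares: 2*13=26, 9*13=117, 7*13=91
First share = 26, third share = 91
Difference = |26 - 91| = 65

65


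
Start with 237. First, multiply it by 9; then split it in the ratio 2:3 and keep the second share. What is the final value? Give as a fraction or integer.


Start with 237.
Step 1: Multiply by 9: 237 * 9 = 2133
Step 2: Split 2:3, second share = 2133 * 3/5 = 6399/5
Final result = 6399/5

6399/5


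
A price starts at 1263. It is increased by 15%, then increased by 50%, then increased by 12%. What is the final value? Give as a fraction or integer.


Start: 1263
Step 1: increase by 15% => multiply by 115/100
  1263 * 115/100 = 29049/20
Step 2: increase by 50% => multiply by 150/100
  29049/20 * 150/100 = 87147/40
Step 3: increase by 12% => multiply by 112/100
  87147/40 * 112/100 = 610029/250
Final value = 610029/250

610029/250


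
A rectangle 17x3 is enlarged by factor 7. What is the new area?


Original dimensions: 17 x 3
Enlargement factor = 7
New width = 17 * 7 = 119
New height = 3 * 7 = 21
New area = 119 * 21 = 2499

2499


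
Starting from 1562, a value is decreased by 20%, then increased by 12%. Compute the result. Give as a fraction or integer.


Start: 1562
Step 1: decrease by 20% => multiply by 80/100
  1562 * 80/100 = 6248/5
Step 2: increase by 12% => multiply by 112/100
  6248/5 * 112/100 = 174944/125
Final value = 174944/125

174944/125


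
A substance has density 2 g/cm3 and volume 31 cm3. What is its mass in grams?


Using mass = density * volume
Density = 2 g/cm3
Volume = 31 cm3
Mass = 2 * 31
= 62 g

62


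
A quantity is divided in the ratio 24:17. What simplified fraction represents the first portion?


Total parts = 24 + 17 = 41
First part fraction = 24/41
Simplify: 24/41 = 24/41

24/41


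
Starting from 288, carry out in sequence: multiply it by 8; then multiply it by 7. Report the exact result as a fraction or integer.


Start with 288.
Step 1: Multiply by 8: 288 * 8 = 2304
Step 2: Multiply by 7: 2304 * 7 = 16128
Final result = 16128

16128


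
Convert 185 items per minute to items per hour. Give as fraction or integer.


Converting from per minute to per hour
Rate = 185 items per minute
Multiply by 60: 185 * 60
= 11100 items per hour

11100


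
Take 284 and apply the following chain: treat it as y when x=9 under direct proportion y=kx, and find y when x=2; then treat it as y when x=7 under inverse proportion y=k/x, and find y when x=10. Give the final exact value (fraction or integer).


Start with 284.
Step 1: Direct prop: k = (284)/9; new y = k*2 = 284*2/9 = 568/9
Step 2: Inverse prop: k = (568/9)*7; new y = k/10 = 568/9*7/10 = 1988/45
Final result = 1988/45

1988/45


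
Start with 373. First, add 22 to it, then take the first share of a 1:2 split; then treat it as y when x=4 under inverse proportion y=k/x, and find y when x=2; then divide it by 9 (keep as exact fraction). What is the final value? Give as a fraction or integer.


Start with 373.
Step 1: Add 22: 373+22=395; split 1:2 first = 395*1/3 = 395/3
Step 2: Inverse prop: k = (395/3)*4; new y = k/2 = 395/3*4/2 = 790/3
Step 3: Divide by 9: 790/3 / 9 = 790/27
Final result = 790/27

790/27


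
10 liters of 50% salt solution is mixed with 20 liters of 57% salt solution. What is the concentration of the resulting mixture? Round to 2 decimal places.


Solute in mixture 1 = 50% of 10 L = 10*50/100 = 5 L
Solute in mixture 2 = 57% of 20 L = 20*57/100 = 57/5 L
Total solute = 5 + 57/5 = 82/5 L
Total volume = 10 + 20 = 30 L
Final concentration = 82/5/30 * 100 = 54.67%

54.67


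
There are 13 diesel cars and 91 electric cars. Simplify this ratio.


Find GCD(13, 91)
GCD = 13
Divide both by 13: 13/13 = 1, 91/13 = 7
Simplified ratio = 1:7

1:7


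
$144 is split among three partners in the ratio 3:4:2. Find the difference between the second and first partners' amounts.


Total parts = 3 + 4 + 2 = 9
Value per part = 144 / 9 = 16
Shares: 3*16=48, 4*16=64, 2*16=32
Second share = 64, first share = 48
Difference = |64 - 48| = 16

16


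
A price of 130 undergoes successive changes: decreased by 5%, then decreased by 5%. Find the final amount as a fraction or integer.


Start: 130
Step 1: decrease by 5% => multiply by 95/100
  130 * 95/100 = 247/2
Step 2: decrease by 5% => multiply by 95/100
  247/2 * 95/100 = 4693/40
Final value = 4693/40

4693/40


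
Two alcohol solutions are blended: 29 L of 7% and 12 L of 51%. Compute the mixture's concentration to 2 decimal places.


Solute in mixture 1 = 7% of 29 L = 29*7/100 = 203/100 L
Solute in mixture 2 = 51% of 12 L = 12*51/100 = 153/25 L
Total solute = 203/100 + 153/25 = 163/20 L
Total volume = 29 + 12 = 41 L
Final concentration = 163/20/41 * 100 = 19.88%

19.88


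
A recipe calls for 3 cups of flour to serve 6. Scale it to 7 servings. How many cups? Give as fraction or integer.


Original: 3 cups for 6 servings
Target servings = 7
Scaling factor = 7/6
New amount = 3 * 7/6
= 21/6
= 7/2 cups

7/2


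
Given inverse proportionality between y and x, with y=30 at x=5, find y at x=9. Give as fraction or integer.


Inverse proportion: y = k/x
Find k: k = 5 * 30 = 150
Compute y at x=9: y = 150/9
y = 50/3

50/3


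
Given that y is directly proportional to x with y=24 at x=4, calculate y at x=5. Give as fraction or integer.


Direct proportion: y = kx
Find k: k = 24/4 = 6
Compute y at x=5: y = 6 * 5
y = 30

30


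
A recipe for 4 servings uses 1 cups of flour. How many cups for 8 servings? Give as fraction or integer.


Original: 1 cups for 4 servings
Target servings = 8
Scaling factor = 8/4
New amount = 1 * 8/4
= 8/4
= 2 cups

2


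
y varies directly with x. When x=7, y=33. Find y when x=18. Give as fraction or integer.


Direct proportion: y = kx
Find k: k = 33/7 = 33/7
Compute y at x=18: y = 33/7 * 18
y = 594/7

594/7


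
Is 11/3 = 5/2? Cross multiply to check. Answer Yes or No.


Cross multiply to check 11/3 = 5/2
Left cross product: 11 * 2 = 22
Right cross product: 3 * 5 = 15
22 != 15
Not equal, so proportions differ => No

No


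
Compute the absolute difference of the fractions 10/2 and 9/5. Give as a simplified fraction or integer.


Simplify: 10/2 = 5 and 9/5 = 9/5
Find common denominator: LCD = 5
Convert: 25/5 and 9/5
Difference = |25 - 9|/5 = 16/5
Simplified = 16/5

16/5


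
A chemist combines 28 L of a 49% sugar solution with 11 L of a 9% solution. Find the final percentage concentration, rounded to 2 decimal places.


Solute in mixture 1 = 49% of 28 L = 28*49/100 = 343/25 L
Solute in mixture 2 = 9% of 11 L = 11*9/100 = 99/100 L
Total solute = 343/25 + 99/100 = 1471/100 L
Total volume = 28 + 11 = 39 L
Final concentration = 1471/100/39 * 100 = 37.72%

37.72


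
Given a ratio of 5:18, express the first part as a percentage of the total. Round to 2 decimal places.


Total parts = 5 + 18 = 23
First part fraction = 5/23
Percentage = (5/23) * 100
= 0.217391 * 100
= 21.74%

21.74


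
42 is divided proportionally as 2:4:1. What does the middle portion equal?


Ratio = 2:4:1
Total parts = 2 + 4 + 1 = 7
Value per part = 42 / 7 = 6
First share = 2 * 6 = 12
Middle share = 4 * 6 = 24
Third share = 1 * 6 = 6

24


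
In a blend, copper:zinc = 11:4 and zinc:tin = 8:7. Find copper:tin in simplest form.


Given a:b = 11:4 and b:c = 8:7
Make b consistent. Multiply first ratio by 8: a:b = 88:32
Multiply second ratio by 4: b:c = 32:28
Now b = 32 in both, so a:b:c = 88:32:28
Therefore a:c = 88:28
Simplify by GCD: a:c = 22:7

22:7


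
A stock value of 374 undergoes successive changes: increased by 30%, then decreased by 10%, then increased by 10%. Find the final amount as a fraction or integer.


Start: 374
Step 1: increase by 30% => multiply by 130/100
  374 * 130/100 = 2431/5
Step 2: decrease by 10% => multiply by 90/100
  2431/5 * 90/100 = 21879/50
Step 3: increase by 10% => multiply by 110/100
  21879/50 * 110/100 = 240669/500
Final value = 240669/500

240669/500


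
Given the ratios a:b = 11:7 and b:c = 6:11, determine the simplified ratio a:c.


Given a:b = 11:7 and b:c = 6:11
Make b consistent. Multiply first ratio by 6: a:b = 66:42
Multiply second ratio by 7: b:c = 42:77
Now b = 42 in both, so a:b:c = 66:42:77
Therefore a:c = 66:77
Simplify by GCD: a:c = 6:7

6:7


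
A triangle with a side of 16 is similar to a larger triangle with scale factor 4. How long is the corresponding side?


Similar triangles have proportional sides
Scale factor = 4
Smaller side = 16
Corresponding larger side = 16 * 4
= 64

64


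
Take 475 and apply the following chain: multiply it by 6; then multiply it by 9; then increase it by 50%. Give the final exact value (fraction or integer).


Start with 475.
Step 1: Multiply by 6: 475 * 6 = 2850
Step 2: Multiply by 9: 2850 * 9 = 25650
Step 3: Increase by 50%: 25650 * 150/100 = 38475
Final result = 38475

38475


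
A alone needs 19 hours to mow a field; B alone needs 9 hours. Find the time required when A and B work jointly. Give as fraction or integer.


Rate of A = 1/19 job per hour
Rate of B = 1/9 job per hour
Combined rate = 1/19 + 1/9
Find common denominator: (9 + 19)/(19*9) = 28/171
Combined rate = 28/171 job per hour
Time together = 1 / (28/171) = 171/28 hours

171/28


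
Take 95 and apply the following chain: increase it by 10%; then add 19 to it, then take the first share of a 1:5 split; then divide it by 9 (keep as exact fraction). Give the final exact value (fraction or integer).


Start with 95.
Step 1: Increase by 10%: 95 * 110/100 = 209/2
Step 2: Add 19: 209/2+19=247/2; split 1:5 first = 247/2*1/6 = 247/12
Step 3: Divide by 9: 247/12 / 9 = 247/108
Final result = 247/108

247/108


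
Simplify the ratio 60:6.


Find GCD(60, 6)
GCD = 6
Divide both by 6: 60/6 = 10, 6/6 = 1
Simplified ratio = 10:1

10:1


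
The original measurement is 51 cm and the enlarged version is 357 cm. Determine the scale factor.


Original length = 51 cm
Scaled length = 357 cm
Scale factor = 357 / 51
= 7

7


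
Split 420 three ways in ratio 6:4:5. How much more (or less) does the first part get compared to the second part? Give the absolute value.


Total parts = 6 + 4 + 5 = 15
Value per part = 420 / 15 = 28
Shares: 6*28=168, 4*28=112, 5*28=140
First share = 168, second share = 112
Difference = |168 - 112| = 56

56


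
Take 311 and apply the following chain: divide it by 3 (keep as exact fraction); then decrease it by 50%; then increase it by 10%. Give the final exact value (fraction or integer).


Start with 311.
Step 1: Divide by 3: 311 / 3 = 311/3
Step 2: Decrease by 50%: 311/3 * 50/100 = 311/6
Step 3: Increase by 10%: 311/6 * 110/100 = 3421/60
Final result = 3421/60

3421/60


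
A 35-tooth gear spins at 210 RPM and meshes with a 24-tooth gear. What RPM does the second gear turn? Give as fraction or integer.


Gear ratio: teeth_A * RPM_A = teeth_B * RPM_B
35 * 210 = 24 * RPM_B
7350 = 24 * RPM_B
RPM_B = 7350 / 24
RPM_B = 1225/4

1225/4


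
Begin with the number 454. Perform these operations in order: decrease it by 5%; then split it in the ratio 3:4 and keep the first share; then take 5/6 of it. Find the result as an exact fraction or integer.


Start with 454.
Step 1: Decrease by 5%: 454 * 95/100 = 4313/10
Step 2: Split 3:4, first share = 4313/10 * 3/7 = 12939/70
Step 3: Take 5/6: 12939/70 * 5/6 = 4313/28
Final result = 4313/28

4313/28


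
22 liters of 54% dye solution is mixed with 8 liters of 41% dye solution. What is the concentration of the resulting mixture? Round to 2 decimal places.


Solute in mixture 1 = 54% of 22 L = 22*54/100 = 297/25 L
Solute in mixture 2 = 41% of 8 L = 8*41/100 = 82/25 L
Total solute = 297/25 + 82/25 = 379/25 L
Total volume = 22 + 8 = 30 L
Final concentration = 379/25/30 * 100 = 50.53%

50.53


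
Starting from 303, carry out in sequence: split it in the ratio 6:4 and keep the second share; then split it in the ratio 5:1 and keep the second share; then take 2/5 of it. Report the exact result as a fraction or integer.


Start with 303.
Step 1: Split 6:4, second share = 303 * 4/10 = 606/5
Step 2: Split 5:1, second share = 606/5 * 1/6 = 101/5
Step 3: Take 2/5: 101/5 * 2/5 = 202/25
Final result = 202/25

202/25


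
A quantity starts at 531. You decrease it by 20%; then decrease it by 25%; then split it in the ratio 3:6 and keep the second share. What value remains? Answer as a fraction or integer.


Start with 531.
Step 1: Decrease by 20%: 531 * 80/100 = 2124/5
Step 2: Decrease by 25%: 2124/5 * 75/100 = 1593/5
Step 3: Split 3:6, second share = 1593/5 * 6/9 = 1062/5
Final result = 1062/5

1062/5


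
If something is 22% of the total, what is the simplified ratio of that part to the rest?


Part = 22%, Remainder = 78%
Ratio = 22:78
GCD(22, 78) = 2
Simplify: 11:39 = 11:39

11:39


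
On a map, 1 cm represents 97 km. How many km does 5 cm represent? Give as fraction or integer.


Map scale: 1 cm = 97 km
Measured distance on map = 5 cm
Set up proportion: 5 * 97 / 1
= 485 / 1
= 485 km

485


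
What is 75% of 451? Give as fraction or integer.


Compute 75% of 451
Convert percentage: 75% = 75/100
Multiply: 451 * 75/100
= 33825/100
= 1353/4

1353/4


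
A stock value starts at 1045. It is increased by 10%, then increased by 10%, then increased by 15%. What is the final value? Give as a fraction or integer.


Start: 1045
Step 1: increase by 10% => multiply by 110/100
  1045 * 110/100 = 2299/2
Step 2: increase by 10% => multiply by 110/100
  2299/2 * 110/100 = 25289/20
Step 3: increase by 15% => multiply by 115/100
  25289/20 * 115/100 = 581647/400
Final value = 581647/400

581647/400


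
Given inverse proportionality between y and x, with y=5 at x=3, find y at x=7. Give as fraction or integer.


Inverse proportion: y = k/x
Find k: k = 3 * 5 = 15
Compute y at x=7: y = 15/7
y = 15/7

15/7


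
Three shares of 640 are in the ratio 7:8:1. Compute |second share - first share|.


Total parts = 7 + 8 + 1 = 16
Value per part = 640 / 16 = 40
Shares: 7*40=280, 8*40=320, 1*40=40
Second share = 320, first share = 280
Difference = |320 - 280| = 40

40


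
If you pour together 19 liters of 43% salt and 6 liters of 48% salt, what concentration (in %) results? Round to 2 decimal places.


Solute in mixture 1 = 43% of 19 L = 19*43/100 = 817/100 L
Solute in mixture 2 = 48% of 6 L = 6*48/100 = 72/25 L
Total solute = 817/100 + 72/25 = 221/20 L
Total volume = 19 + 6 = 25 L
Final concentration = 221/20/25 * 100 = 44.20%

44.20


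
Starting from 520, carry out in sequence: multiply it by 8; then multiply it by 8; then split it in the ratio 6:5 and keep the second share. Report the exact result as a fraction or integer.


Start with 520.
Step 1: Multiply by 8: 520 * 8 = 4160
Step 2: Multiply by 8: 4160 * 8 = 33280
Step 3: Split 6:5, second share = 33280 * 5/11 = 166400/11
Final result = 166400/11

166400/11


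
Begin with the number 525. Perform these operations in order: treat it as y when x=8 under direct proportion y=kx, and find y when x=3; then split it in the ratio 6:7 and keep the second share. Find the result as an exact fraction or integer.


Start with 525.
Step 1: Direct prop: k = (525)/8; new y = k*3 = 525*3/8 = 1575/8
Step 2: Split 6:7, second share = 1575/8 * 7/13 = 11025/104
Final result = 11025/104

11025/104


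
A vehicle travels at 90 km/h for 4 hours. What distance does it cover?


Using distance = speed * time
Speed = 90 km/h
Time = 4 hours
Distance = 90 * 4
= 360 km

360


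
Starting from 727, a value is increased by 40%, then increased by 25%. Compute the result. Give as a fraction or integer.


Start: 727
Step 1: increase by 40% => multiply by 140/100
  727 * 140/100 = 5089/5
Step 2: increase by 25% => multiply by 125/100
  5089/5 * 125/100 = 5089/4
Final value = 5089/4

5089/4


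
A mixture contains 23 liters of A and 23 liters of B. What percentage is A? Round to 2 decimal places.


Volume of A = 23 L
Volume of B = 23 L
Total volume = 23 + 23 = 46 L
Percentage of A = (23/46) * 100
= 50.00%

50.00


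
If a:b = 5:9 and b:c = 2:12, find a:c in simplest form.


Given a:b = 5:9 and b:c = 2:12
Make b consistent. Multiply first ratio by 2: a:b = 10:18
Multiply second ratio by 9: b:c = 18:108
Now b = 18 in both, so a:b:c = 10:18:108
Therefore a:c = 10:108
Simplify by GCD: a:c = 5:54

5:54


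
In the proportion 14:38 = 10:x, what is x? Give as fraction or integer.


Setting up: 14/38 = 10/x
Cross multiply: 14 * x = 38 * 10
14x = 380
x = 380/14
x = 190/7

190/7


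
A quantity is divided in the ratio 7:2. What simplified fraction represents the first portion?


Total parts = 7 + 2 = 9
First part fraction = 7/9
Simplify: 7/9 = 7/9

7/9


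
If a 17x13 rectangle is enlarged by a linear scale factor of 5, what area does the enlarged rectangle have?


Original dimensions: 17 x 13
Enlargement factor = 5
New width = 17 * 5 = 85
New height = 13 * 5 = 65
New area = 85 * 65 = 5525

5525


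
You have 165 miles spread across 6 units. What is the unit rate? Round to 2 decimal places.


Total miles = 165
Number of units = 6
Unit rate = 165 / 6
= 27.50 miles per unit

27.50


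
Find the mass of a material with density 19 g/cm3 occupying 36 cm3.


Using mass = density * volume
Density = 19 g/cm3
Volume = 36 cm3
Mass = 19 * 36
= 684 g

684


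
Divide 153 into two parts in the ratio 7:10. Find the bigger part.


Total parts = 7 + 10 = 17
Value per part = 153 / 17 = 9
First share = 7 * 9 = 63
Second share = 10 * 9 = 90
Larger share = 90

90


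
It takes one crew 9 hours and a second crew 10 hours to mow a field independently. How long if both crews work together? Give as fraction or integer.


Rate of A = 1/9 job per hour
Rate of B = 1/10 job per hour
Combined rate = 1/9 + 1/10
Find common denominator: (10 + 9)/(9*10) = 19/90
Combined rate = 19/90 job per hour
Time together = 1 / (19/90) = 90/19 hours

90/19


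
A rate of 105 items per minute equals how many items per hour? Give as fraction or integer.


Converting from per minute to per hour
Rate = 105 items per minute
Multiply by 60: 105 * 60
= 6300 items per hour

6300


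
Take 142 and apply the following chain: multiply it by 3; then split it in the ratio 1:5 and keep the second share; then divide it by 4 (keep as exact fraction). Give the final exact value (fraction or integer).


Start with 142.
Step 1: Multiply by 3: 142 * 3 = 426
Step 2: Split 1:5, second share = 426 * 5/6 = 355
Step 3: Divide by 4: 355 / 4 = 355/4
Final result = 355/4

355/4


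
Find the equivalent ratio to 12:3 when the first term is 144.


Original ratio: 12:3
First term target: 144
Scale factor = 144 / 12 = 12
Multiply second term: 3 * 12 = 36
Equivalent ratio = 144:36

144:36


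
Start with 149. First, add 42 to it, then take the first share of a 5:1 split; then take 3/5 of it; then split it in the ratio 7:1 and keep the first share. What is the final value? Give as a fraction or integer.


Start with 149.
Step 1: Add 42: 149+42=191; split 5:1 first = 191*5/6 = 955/6
Step 2: Take 3/5: 955/6 * 3/5 = 191/2
Step 3: Split 7:1, first share = 191/2 * 7/8 = 1337/16
Final result = 1337/16

1337/16


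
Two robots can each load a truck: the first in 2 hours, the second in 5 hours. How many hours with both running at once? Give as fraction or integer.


Rate of A = 1/2 job per hour
Rate of B = 1/5 job per hour
Combined rate = 1/2 + 1/5
Find common denominator: (5 + 2)/(2*5) = 7/10
Combined rate = 7/10 job per hour
Time together = 1 / (7/10) = 10/7 hours

10/7


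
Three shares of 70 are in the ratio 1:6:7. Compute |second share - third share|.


Total parts = 1 + 6 + 7 = 14
Value per part = 70 / 14 = 5
Shares: 1*5=5, 6*5=30, 7*5=35
Second share = 30, third share = 35
Difference = |30 - 35| = 5

5


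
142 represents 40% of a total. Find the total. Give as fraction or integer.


Given: 142 is 40% of the whole
Set up: 142 = 40/100 * whole
whole = 142 * 100 / 40
whole = 14200 / 40
whole = 355

355


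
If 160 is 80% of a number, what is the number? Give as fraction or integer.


Given: 160 is 80% of the whole
Set up: 160 = 80/100 * whole
whole = 160 * 100 / 80
whole = 16000 / 80
whole = 200

200


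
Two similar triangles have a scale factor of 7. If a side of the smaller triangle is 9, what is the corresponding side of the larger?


Similar triangles have proportional sides
Scale factor = 7
Smaller side = 9
Corresponding larger side = 9 * 7
= 63

63


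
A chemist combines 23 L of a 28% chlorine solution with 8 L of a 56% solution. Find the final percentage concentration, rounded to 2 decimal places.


Solute in mixture 1 = 28% of 23 L = 23*28/100 = 161/25 L
Solute in mixture 2 = 56% of 8 L = 8*56/100 = 112/25 L
Total solute = 161/25 + 112/25 = 273/25 L
Total volume = 23 + 8 = 31 L
Final concentration = 273/25/31 * 100 = 35.23%

35.23


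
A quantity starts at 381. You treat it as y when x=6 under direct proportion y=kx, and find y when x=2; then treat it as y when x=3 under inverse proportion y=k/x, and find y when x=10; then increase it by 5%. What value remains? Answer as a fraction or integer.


Start with 381.
Step 1: Direct prop: k = (381)/6; new y = k*2 = 381*2/6 = 127
Step 2: Inverse prop: k = (127)*3; new y = k/10 = 127*3/10 = 381/10
Step 3: Increase by 5%: 381/10 * 105/100 = 8001/200
Final result = 8001/200

8001/200


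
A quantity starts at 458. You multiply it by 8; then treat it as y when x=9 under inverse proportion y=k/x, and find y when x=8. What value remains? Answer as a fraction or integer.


Start with 458.
Step 1: Multiply by 8: 458 * 8 = 3664
Step 2: Inverse prop: k = (3664)*9; new y = k/8 = 3664*9/8 = 4122
Final result = 4122

4122


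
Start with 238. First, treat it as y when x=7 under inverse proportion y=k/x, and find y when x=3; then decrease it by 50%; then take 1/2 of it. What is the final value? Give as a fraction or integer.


Start with 238.
Step 1: Inverse prop: k = (238)*7; new y = k/3 = 238*7/3 = 1666/3
Step 2: Decrease by 50%: 1666/3 * 50/100 = 833/3
Step 3: Take 1/2: 833/3 * 1/2 = 833/6
Final result = 833/6

833/6


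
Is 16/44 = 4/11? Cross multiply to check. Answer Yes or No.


Cross multiply to check 16/44 = 4/11
Left cross product: 16 * 11 = 176
Right cross product: 44 * 4 = 176
176 = 176
Equal, so proportions match => Yes

Yes


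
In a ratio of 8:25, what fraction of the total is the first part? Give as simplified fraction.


Total parts = 8 + 25 = 33
First part fraction = 8/33
Simplify: 8/33 = 8/33

8/33


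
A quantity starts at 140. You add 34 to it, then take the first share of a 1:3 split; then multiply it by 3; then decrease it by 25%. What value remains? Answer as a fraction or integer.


Start with 140.
Step 1: Add 34: 140+34=174; split 1:3 first = 174*1/4 = 87/2
Step 2: Multiply by 3: 87/2 * 3 = 261/2
Step 3: Decrease by 25%: 261/2 * 75/100 = 783/8
Final result = 783/8

783/8


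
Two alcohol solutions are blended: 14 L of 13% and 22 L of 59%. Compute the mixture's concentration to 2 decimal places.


Solute in mixture 1 = 13% of 14 L = 14*13/100 = 91/50 L
Solute in mixture 2 = 59% of 22 L = 22*59/100 = 649/50 L
Total solute = 91/50 + 649/50 = 74/5 L
Total volume = 14 + 22 = 36 L
Final concentration = 74/5/36 * 100 = 41.11%

41.11


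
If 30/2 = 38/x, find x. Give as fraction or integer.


Setting up: 30/2 = 38/x
Cross multiply: 30 * x = 2 * 38
30x = 76
x = 76/30
x = 38/15

38/15


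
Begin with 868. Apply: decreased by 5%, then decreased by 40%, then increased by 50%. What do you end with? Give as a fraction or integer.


Start: 868
Step 1: decrease by 5% => multiply by 95/100
  868 * 95/100 = 4123/5
Step 2: decrease by 40% => multiply by 60/100
  4123/5 * 60/100 = 12369/25
Step 3: increase by 50% => multiply by 150/100
  12369/25 * 150/100 = 37107/50
Final value = 37107/50

37107/50


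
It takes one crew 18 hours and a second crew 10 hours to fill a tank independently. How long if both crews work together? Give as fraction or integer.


Rate of A = 1/18 job per hour
Rate of B = 1/10 job per hour
Combined rate = 1/18 + 1/10
Find common denominator: (10 + 18)/(18*10) = 28/180
Combined rate = 7/45 job per hour
Time together = 1 / (7/45) = 45/7 hours

45/7


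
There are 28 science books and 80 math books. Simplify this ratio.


Find GCD(28, 80)
GCD = 4
Divide both by 4: 28/4 = 7, 80/4 = 20
Simplified ratio = 7:20

7:20


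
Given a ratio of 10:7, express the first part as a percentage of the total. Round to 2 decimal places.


Total parts = 10 + 7 = 17
First part fraction = 10/17
Percentage = (10/17) * 100
= 0.588235 * 100
= 58.82%

58.82


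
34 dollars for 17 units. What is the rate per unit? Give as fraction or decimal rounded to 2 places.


Total dollars = 34
Number of units = 17
Unit rate = 34 / 17
= 2 dollars per unit

2


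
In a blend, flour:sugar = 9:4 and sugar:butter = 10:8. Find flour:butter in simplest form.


Given a:b = 9:4 and b:c = 10:8
Make b consistent. Multiply first ratio by 10: a:b = 90:40
Multiply second ratio by 4: b:c = 40:32
Now b = 40 in both, so a:b:c = 90:40:32
Therefore a:c = 90:32
Simplify by GCD: a:c = 45:16

45:16


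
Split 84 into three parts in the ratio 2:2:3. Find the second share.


Ratio = 2:2:3
Total parts = 2 + 2 + 3 = 7
Value per part = 84 / 7 = 12
First share = 2 * 12 = 24
Middle share = 2 * 12 = 24
Third share = 3 * 12 = 36

24


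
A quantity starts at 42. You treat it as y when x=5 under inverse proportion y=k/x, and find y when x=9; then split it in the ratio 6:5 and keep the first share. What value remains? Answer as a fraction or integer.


Start with 42.
Step 1: Inverse prop: k = (42)*5; new y = k/9 = 42*5/9 = 70/3
Step 2: Split 6:5, first share = 70/3 * 6/11 = 140/11
Final result = 140/11

140/11


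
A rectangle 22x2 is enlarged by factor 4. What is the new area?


Original dimensions: 22 x 2
Enlargement factor = 4
New width = 22 * 4 = 88
New height = 2 * 4 = 8
New area = 88 * 8 = 704

704


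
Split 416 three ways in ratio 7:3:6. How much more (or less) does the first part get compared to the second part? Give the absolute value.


Total parts = 7 + 3 + 6 = 16
Value per part = 416 / 16 = 26
Shares: 7*26=182, 3*26=78, 6*26=156
First share = 182, second share = 78
Difference = |182 - 78| = 104

104


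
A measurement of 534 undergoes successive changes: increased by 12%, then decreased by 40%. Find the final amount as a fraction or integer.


Start: 534
Step 1: increase by 12% => multiply by 112/100
  534 * 112/100 = 14952/25
Step 2: decrease by 40% => multiply by 60/100
  14952/25 * 60/100 = 44856/125
Final value = 44856/125

44856/125


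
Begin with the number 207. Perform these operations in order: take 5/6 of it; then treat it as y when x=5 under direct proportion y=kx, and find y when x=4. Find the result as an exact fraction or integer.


Start with 207.
Step 1: Take 5/6: 207 * 5/6 = 345/2
Step 2: Direct prop: k = (345/2)/5; new y = k*4 = 345/2*4/5 = 138
Final result = 138

138


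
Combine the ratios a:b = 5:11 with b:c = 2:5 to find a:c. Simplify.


Given a:b = 5:11 and b:c = 2:5
Make b consistent. Multiply first ratio by 2: a:b = 10:22
Multiply second ratio by 11: b:c = 22:55
Now b = 22 in both, so a:b:c = 10:22:55
Therefore a:c = 10:55
Simplify by GCD: a:c = 2:11

2:11


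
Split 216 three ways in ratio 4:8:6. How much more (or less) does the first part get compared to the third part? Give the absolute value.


Total parts = 4 + 8 + 6 = 18
Value per part = 216 / 18 = 12
Shares: 4*12=48, 8*12=96, 6*12=72
First share = 48, third share = 72
Difference = |48 - 72| = 24

24


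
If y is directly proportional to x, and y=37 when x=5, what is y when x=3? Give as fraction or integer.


Direct proportion: y = kx
Find k: k = 37/5 = 37/5
Compute y at x=3: y = 37/5 * 3
y = 111/5

111/5


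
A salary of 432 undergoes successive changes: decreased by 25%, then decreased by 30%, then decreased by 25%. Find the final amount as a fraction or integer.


Start: 432
Step 1: decrease by 25% => multiply by 75/100
  432 * 75/100 = 324
Step 2: decrease by 30% => multiply by 70/100
  324 * 70/100 = 1134/5
Step 3: decrease by 25% => multiply by 75/100
  1134/5 * 75/100 = 1701/10
Final value = 1701/10

1701/10


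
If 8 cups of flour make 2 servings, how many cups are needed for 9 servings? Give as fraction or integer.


Original: 8 cups for 2 servings
Target servings = 9
Scaling factor = 9/2
New amount = 8 * 9/2
= 72/2
= 36 cups

36


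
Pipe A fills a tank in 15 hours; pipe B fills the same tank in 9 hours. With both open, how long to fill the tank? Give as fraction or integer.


Rate of A = 1/15 job per hour
Rate of B = 1/9 job per hour
Combined rate = 1/15 + 1/9
Find common denominator: (9 + 15)/(15*9) = 24/135
Combined rate = 8/45 job per hour
Time together = 1 / (8/45) = 45/8 hours

45/8


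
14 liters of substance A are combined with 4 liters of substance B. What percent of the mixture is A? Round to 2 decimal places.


Volume of A = 14 L
Volume of B = 4 L
Total volume = 14 + 4 = 18 L
Percentage of A = (14/18) * 100
= 77.78%

77.78


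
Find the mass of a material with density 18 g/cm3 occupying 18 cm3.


Using mass = density * volume
Density = 18 g/cm3
Volume = 18 cm3
Mass = 18 * 18
= 324 g

324


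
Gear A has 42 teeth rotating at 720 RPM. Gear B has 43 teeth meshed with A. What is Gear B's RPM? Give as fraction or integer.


Gear ratio: teeth_A * RPM_A = teeth_B * RPM_B
42 * 720 = 43 * RPM_B
30240 = 43 * RPM_B
RPM_B = 30240 / 43
RPM_B = 30240/43

30240/43


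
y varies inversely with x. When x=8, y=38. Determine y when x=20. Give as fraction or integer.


Inverse proportion: y = k/x
Find k: k = 8 * 38 = 304
Compute y at x=20: y = 304/20
y = 76/5

76/5


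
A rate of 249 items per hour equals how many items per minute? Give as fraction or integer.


Converting from per hour to per minute
Rate = 249 items per hour
Divide by 60: 249/60
= 83/20 items per minute

83/20


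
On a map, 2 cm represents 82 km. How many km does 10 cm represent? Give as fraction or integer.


Map scale: 2 cm = 82 km
Measured distance on map = 10 cm
Set up proportion: 10 * 82 / 2
= 820 / 2
= 410 km

410


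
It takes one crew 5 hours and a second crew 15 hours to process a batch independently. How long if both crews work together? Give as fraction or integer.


Rate of A = 1/5 job per hour
Rate of B = 1/15 job per hour
Combined rate = 1/5 + 1/15
Find common denominator: (15 + 5)/(5*15) = 20/75
Combined rate = 4/15 job per hour
Time together = 1 / (4/15) = 15/4 hours

15/4


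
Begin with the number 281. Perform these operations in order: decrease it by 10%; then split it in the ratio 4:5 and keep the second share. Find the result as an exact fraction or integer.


Start with 281.
Step 1: Decrease by 10%: 281 * 90/100 = 2529/10
Step 2: Split 4:5, second share = 2529/10 * 5/9 = 281/2
Final result = 281/2

281/2


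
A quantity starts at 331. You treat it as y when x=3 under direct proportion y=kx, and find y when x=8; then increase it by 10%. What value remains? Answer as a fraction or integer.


Start with 331.
Step 1: Direct prop: k = (331)/3; new y = k*8 = 331*8/3 = 2648/3
Step 2: Increase by 10%: 2648/3 * 110/100 = 14564/15
Final result = 14564/15

14564/15


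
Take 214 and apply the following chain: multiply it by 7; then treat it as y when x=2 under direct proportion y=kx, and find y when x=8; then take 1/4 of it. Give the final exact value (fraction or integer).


Start with 214.
Step 1: Multiply by 7: 214 * 7 = 1498
Step 2: Direct prop: k = (1498)/2; new y = k*8 = 1498*8/2 = 5992
Step 3: Take 1/4: 5992 * 1/4 = 1498
Final result = 1498

1498


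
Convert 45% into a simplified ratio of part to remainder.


Part = 45%, Remainder = 55%
Ratio = 45:55
GCD(45, 55) = 5
Simplify: 9:11 = 9:11

9:11


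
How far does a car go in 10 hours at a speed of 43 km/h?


Using distance = speed * time
Speed = 43 km/h
Time = 10 hours
Distance = 43 * 10
= 430 km

430


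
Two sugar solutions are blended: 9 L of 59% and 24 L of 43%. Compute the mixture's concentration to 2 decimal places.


Solute in mixture 1 = 59% of 9 L = 9*59/100 = 531/100 L
Solute in mixture 2 = 43% of 24 L = 24*43/100 = 258/25 L
Total solute = 531/100 + 258/25 = 1563/100 L
Total volume = 9 + 24 = 33 L
Final concentration = 1563/100/33 * 100 = 47.36%

47.36


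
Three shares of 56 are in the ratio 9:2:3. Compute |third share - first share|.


Total parts = 9 + 2 + 3 = 14
Value per part = 56 / 14 = 4
Shares: 9*4=36, 2*4=8, 3*4=12
Third share = 12, first share = 36
Difference = |12 - 36| = 24

24


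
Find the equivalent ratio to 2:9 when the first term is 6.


Original ratio: 2:9
First term target: 6
Scale factor = 6 / 2 = 3
Multiply second term: 9 * 3 = 27
Equivalent ratio = 6:27

6:27


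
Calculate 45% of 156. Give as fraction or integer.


Compute 45% of 156
Convert percentage: 45% = 45/100
Multiply: 156 * 45/100
= 7020/100
= 351/5

351/5


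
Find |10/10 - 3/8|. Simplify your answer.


Simplify: 10/10 = 1 and 3/8 = 3/8
Find common denominator: LCD = 8
Convert: 8/8 and 3/8
Difference = |8 - 3|/8 = 5/8
Simplified = 5/8

5/8
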